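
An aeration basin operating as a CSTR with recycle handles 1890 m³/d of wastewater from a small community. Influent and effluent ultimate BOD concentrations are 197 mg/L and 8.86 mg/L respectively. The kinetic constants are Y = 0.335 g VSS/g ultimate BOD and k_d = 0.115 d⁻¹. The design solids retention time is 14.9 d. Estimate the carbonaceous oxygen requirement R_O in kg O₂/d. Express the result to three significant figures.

R_O ≈ 293 kg O₂/d

The observed yield is Y_obs = Y/(1 + k_d·θ_c) = 0.335 / (1 + 0.115 × 14.9) = 0.335 / 2.713 = 0.1235 g VSS per g ultimate BOD removed.
Mass of ultimate BOD removed per day: Q(S₀ − S) = 1890 × 188.1 g/m³ = 355.6 kg/d.
Biomass synthesised: P_X = Y_obs × 355.6 = 43.90 kg VSS/d.
R_O = Q·(S₀ − S) − 1.42·P_X = 355.6 − 1.42 × 43.90 = 293.2 kg O₂/d.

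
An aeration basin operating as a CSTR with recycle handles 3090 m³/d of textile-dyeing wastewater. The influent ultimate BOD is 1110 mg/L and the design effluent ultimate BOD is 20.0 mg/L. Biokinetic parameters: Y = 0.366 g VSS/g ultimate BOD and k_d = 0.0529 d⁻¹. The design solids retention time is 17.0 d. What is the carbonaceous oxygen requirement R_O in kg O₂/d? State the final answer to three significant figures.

The observed yield is Y_obs = Y/(1 + k_d·θ_c) = 0.366 / (1 + 0.0529 × 17.0) = 0.366 / 1.899 = 0.1927 g VSS per g ultimate BOD removed.
Q·(S₀ − S) = 3090 × (1110 − 20.0) × 10⁻³ = 3368 kg/d removed.
P_X = Y_obs·Q·(S₀ − S) = 0.1927 × 3368 = 649.0 kg VSS/d.
R_O = Q·(S₀ − S) − 1.42·P_X = 3368 − 1.42 × 649.0 = 2446 kg O₂/d.

R_O ≈ 2450 kg O₂/d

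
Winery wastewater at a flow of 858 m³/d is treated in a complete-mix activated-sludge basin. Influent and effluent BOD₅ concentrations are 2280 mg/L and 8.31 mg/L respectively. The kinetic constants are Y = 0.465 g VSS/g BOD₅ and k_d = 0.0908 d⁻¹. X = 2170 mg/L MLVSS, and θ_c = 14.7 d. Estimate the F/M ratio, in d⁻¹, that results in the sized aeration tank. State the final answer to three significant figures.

F/M ≈ 0.343 d⁻¹

Steady-state biomass mass balance: V·X·(1 + k_d·θ_c) = Y·Q·(S₀ − S)·θ_c, so V = 0.465 × 858 × (2280 − 8.31) × 14.7 / [2170 × (1 + 0.0908 × 14.7)] = 1.33×10^7 / 5066 = 2630 m³.
F/M = Q·S₀ / (V·X) = 858 × 2280 / (2630 × 2170) = 0.3428 g BOD₅·(g VSS·d)⁻¹.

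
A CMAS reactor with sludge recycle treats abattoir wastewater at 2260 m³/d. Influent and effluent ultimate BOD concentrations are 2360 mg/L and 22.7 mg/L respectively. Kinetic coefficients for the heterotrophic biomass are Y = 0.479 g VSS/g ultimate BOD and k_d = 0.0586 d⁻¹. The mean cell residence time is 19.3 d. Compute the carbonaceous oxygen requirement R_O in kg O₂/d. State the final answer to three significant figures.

Correct the yield for decay: Y_obs = Y/(1 + k_d θ_c) = 0.479 / (1 + 0.0586 × 19.3) = 0.479 / 2.131 = 0.2248.
ΔS = 2360 − 22.7 = 2337 mg/L, so the substrate removal rate is 2260 × 2337/1000 = 5282 kg ultimate BOD/d.
P_X = Y_obs·Q·(S₀ − S) = 0.2248 × 5282 = 1187 kg VSS/d.
Carbonaceous O₂ demand = substrate oxidised − cell-mass equivalent = 5282 − 1.42 × 1187 = 3596 kg O₂/d.

R_O ≈ 3600 kg O₂/d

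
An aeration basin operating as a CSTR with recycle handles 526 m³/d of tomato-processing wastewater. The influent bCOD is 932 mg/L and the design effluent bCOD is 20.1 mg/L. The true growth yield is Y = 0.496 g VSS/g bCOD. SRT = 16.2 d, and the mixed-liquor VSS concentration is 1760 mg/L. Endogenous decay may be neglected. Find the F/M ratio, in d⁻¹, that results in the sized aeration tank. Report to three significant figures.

With k_d = 0 the design equation reduces to V = Y Q (S₀−S) θ_c / X = 0.496 × 526 × (932 − 20.1) × 16.2 / 1760 = 2190 m³.
F/M = Q·S₀ / (V·X) = 526 × 932 / (2190 × 1760) = 0.1272 g bCOD·(g VSS·d)⁻¹.

F/M ≈ 0.127 d⁻¹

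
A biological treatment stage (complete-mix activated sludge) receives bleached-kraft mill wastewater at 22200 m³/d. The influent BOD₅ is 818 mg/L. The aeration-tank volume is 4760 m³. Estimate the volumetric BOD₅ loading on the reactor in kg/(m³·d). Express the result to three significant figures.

L_v ≈ 3.82 kg BOD₅/(m³·d)

Volumetric loading L_v = Q·S₀ / V = 22200 × 818 g/m³ / 4760 m³ = 3815 g/(m³·d) = 3.815 kg BOD₅/(m³·d).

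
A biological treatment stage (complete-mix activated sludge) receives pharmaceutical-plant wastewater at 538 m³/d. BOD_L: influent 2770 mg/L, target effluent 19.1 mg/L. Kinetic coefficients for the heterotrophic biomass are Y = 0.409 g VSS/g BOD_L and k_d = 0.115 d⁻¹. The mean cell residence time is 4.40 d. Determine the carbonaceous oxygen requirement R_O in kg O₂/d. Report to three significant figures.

Observed yield with endogenous decay: Y_obs = Y / (1 + k_d·θ_c) = 0.409 / (1 + 0.115 × 4.40) = 0.409 / 1.506 = 0.2716 g VSS/g BOD_L.
Substrate removed = Q·(S₀ − S) = 538 m³/d × (2770 − 19.1) g/m³ = 1.48×10^6 g/d = 1480 kg/d.
Net sludge production P_X = 0.2716 × 1480 = 401.9 kg VSS/d.
R_O = Q·(S₀ − S) − 1.42·P_X = 1480 − 1.42 × 401.9 = 909.2 kg O₂/d.

R_O ≈ 909 kg O₂/d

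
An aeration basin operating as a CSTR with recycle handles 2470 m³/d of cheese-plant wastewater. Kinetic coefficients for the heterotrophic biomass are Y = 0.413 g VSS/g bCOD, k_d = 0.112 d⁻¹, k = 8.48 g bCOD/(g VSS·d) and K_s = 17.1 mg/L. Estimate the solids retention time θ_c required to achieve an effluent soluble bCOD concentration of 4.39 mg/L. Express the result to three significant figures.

θ_c ≈ 1.66 d

At the target effluent, Y k S/(K_s+S) = 0.413×8.48×4.39/21.49 = 0.7154 d⁻¹.
Then 1/θ_c = μ − k_d = 0.7154 − 0.112 = 0.6034 d⁻¹, giving θ_c = 1.657 d.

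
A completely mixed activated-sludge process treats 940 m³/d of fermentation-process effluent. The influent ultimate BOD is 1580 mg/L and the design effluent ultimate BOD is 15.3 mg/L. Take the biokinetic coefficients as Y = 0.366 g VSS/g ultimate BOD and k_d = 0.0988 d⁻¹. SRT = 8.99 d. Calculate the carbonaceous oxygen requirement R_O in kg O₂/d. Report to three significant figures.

Correct the yield for decay: Y_obs = Y/(1 + k_d θ_c) = 0.366 / (1 + 0.0988 × 8.99) = 0.366 / 1.888 = 0.1938.
Mass of ultimate BOD removed per day: Q(S₀ − S) = 940 × 1565 g/m³ = 1471 kg/d.
Net sludge production P_X = 0.1938 × 1471 = 285.1 kg VSS/d.
R_O = Q·ΔS − 1.42 P_X = 1471 − 404.8 = 1066 kg O₂/d.

R_O ≈ 1070 kg O₂/d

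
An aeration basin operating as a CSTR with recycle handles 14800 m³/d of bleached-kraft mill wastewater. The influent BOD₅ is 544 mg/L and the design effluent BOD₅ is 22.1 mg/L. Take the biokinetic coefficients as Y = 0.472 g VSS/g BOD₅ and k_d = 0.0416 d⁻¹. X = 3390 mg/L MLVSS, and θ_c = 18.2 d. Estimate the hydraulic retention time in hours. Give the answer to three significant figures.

From the SRT design equation V = Y Q (S₀−S) θ_c / [X (1 + k_d θ_c)] = 0.472 × 14800 × (544 − 22.1) × 18.2 / [3390 × (1 + 0.0416 × 18.2)] = 6.64×10^7 / 5957 = 11139 m³.
τ = V/Q = 11139/14800 = 0.7527 d, or 18.06 h.

τ ≈ 18.1 h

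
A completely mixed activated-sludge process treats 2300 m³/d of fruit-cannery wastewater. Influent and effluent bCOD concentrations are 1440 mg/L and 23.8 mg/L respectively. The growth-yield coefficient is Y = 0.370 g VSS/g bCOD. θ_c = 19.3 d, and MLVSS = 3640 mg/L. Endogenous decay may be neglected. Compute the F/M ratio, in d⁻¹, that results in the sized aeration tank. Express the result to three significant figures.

With k_d = 0 the design equation reduces to V = Y Q (S₀−S) θ_c / X = 0.370 × 2300 × (1440 − 23.8) × 19.3 / 3640 = 6390 m³.
Food-to-microorganism ratio F/M = Q S₀ / (V X) = 2300 × 1440 / (6390 × 3640) = 0.1424 d⁻¹.

F/M ≈ 0.142 d⁻¹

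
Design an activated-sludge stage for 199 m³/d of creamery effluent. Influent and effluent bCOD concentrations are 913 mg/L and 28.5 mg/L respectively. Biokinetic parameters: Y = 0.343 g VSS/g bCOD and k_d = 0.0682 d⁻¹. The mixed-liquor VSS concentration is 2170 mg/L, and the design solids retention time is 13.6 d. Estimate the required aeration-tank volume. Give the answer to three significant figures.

Rearranging the biomass balance for a CMAS with decay, V = Y·Q·ΔS·θ_c / [X·(1+k_d θ_c)] = 0.343 × 199 × (913 − 28.5) × 13.6 / [2170 × (1 + 0.0682 × 13.6)] = 8.21×10^5 / 4183 = 196.3 m³.

V ≈ 196 m³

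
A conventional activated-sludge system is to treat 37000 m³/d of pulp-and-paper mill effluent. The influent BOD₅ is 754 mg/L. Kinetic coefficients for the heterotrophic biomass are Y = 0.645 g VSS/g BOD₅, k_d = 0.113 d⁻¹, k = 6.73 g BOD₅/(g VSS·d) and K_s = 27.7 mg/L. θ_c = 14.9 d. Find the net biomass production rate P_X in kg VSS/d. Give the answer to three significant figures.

P_X ≈ 6690 kg VSS/d

For a completely mixed reactor with recycle the Lawrence–McCarty relation gives S = K_s·(1 + k_d·θ_c) / [θ_c·(Y·k − k_d) − 1] = 27.7 × (1 + 0.113 × 14.9) / [14.9 × (0.645 × 6.73 − 0.113) − 1] = 74.34 / 61.99 = 1.199 mg/L.
Correct the yield for decay: Y_obs = Y/(1 + k_d θ_c) = 0.645 / (1 + 0.113 × 14.9) = 0.645 / 2.684 = 0.2403.
Substrate removed = Q·(S₀ − S) = 37000 m³/d × (754 − 1.20) g/m³ = 2.79×10^7 g/d = 27854 kg/d.
So the net sludge growth is P_X = 0.2403 × 27854 = 6694 kg VSS/d.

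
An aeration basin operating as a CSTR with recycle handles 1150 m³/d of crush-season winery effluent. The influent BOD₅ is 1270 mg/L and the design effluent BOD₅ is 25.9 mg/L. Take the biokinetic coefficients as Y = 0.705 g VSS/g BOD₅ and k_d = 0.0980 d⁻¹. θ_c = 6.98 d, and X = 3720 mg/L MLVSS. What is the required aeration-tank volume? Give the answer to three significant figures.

Rearranging the biomass balance for a CMAS with decay, V = Y·Q·ΔS·θ_c / [X·(1+k_d θ_c)] = 0.705 × 1150 × (1270 − 25.9) × 6.98 / [3720 × (1 + 0.0980 × 6.98)] = 7.04×10^6 / 6265 = 1124 m³.

V ≈ 1120 m³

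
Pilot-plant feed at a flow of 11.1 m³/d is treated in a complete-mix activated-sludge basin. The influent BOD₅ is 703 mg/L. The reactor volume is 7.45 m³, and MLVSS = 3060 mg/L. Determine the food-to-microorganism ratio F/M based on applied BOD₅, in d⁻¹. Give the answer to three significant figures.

Food-to-microorganism ratio F/M = Q S₀ / (V X) = 11.1 × 703 / (7.450 × 3060) = 0.3423 d⁻¹.

F/M ≈ 0.342 d⁻¹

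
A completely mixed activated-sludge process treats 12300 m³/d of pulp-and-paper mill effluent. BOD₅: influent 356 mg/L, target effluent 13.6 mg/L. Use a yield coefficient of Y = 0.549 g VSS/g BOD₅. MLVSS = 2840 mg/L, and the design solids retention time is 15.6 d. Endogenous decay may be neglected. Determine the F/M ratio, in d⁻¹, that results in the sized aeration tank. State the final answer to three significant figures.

F/M ≈ 0.121 d⁻¹

Biomass mass balance (decay neglected): V·X = Y·Q·(S₀ − S)·θ_c, so V = 0.549 × 12300 × (356 − 13.6) × 15.6 / 2840 = 12700 m³.
F/M = Q·S₀ / (V·X) = 12300 × 356 / (12700 × 2840) = 0.1214 g BOD₅·(g VSS·d)⁻¹.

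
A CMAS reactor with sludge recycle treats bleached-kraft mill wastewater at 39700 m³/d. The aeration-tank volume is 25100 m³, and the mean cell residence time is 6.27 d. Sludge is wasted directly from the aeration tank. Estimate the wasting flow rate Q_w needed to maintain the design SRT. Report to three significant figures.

Q_w ≈ 4000 m³/d

For wasting at MLVSS concentration, Q_w = V/θ_c = 25100/6.27 = 4003 m³/d.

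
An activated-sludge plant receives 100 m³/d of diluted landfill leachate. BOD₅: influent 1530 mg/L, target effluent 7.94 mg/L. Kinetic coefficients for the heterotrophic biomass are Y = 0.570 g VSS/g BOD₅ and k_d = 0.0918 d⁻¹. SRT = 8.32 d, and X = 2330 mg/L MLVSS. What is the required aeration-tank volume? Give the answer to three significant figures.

V ≈ 176 m³

From the SRT design equation V = Y Q (S₀−S) θ_c / [X (1 + k_d θ_c)] = 0.570 × 100 × (1530 − 7.94) × 8.32 / [2330 × (1 + 0.0918 × 8.32)] = 7.22×10^5 / 4110 = 175.6 m³.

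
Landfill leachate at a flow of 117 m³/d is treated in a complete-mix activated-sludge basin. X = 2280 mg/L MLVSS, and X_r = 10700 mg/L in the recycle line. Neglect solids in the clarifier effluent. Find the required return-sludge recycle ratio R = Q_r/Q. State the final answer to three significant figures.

Solids balance on the clarifier gives (1+R)X = R·X_r, so R = X/(X_r − X) = 2280 / (10700 − 2280) = 0.2708.

R ≈ 0.271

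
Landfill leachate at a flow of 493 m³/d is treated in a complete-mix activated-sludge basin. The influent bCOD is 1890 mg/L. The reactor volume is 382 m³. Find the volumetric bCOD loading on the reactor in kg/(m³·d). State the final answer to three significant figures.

L_v ≈ 2.44 kg bCOD/(m³·d)

Applied bCOD load per unit volume = Q·S₀/V = (493 × 1890/1000)/382.0 = 2.439 kg bCOD·m⁻³·d⁻¹.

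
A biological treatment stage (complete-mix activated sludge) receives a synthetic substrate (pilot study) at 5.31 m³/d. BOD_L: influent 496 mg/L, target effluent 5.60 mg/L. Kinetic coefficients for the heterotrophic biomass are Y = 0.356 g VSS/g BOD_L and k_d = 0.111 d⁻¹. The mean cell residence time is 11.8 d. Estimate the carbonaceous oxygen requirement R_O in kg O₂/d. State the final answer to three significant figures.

R_O ≈ 2.03 kg O₂/d

Correct the yield for decay: Y_obs = Y/(1 + k_d θ_c) = 0.356 / (1 + 0.111 × 11.8) = 0.356 / 2.310 = 0.1541.
ΔS = 496 − 5.60 = 490.4 mg/L, so the substrate removal rate is 5.31 × 490.4/1000 = 2.604 kg BOD_L/d.
P_X = Y_obs·Q·(S₀ − S) = 0.1541 × 2.604 = 0.4013 kg VSS/d.
Carbonaceous O₂ demand = substrate oxidised − cell-mass equivalent = 2.604 − 1.42 × 0.4013 = 2.034 kg O₂/d.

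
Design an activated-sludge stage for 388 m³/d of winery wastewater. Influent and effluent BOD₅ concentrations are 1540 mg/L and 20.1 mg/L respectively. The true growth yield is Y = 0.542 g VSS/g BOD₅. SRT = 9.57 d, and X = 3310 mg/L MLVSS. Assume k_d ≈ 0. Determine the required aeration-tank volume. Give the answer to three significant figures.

V·X = Y·Q·ΔS·θ_c gives V = 0.542 × 388 × (1540 − 20.1) × 9.57 / 3310 = 924.1 m³.

V ≈ 924 m³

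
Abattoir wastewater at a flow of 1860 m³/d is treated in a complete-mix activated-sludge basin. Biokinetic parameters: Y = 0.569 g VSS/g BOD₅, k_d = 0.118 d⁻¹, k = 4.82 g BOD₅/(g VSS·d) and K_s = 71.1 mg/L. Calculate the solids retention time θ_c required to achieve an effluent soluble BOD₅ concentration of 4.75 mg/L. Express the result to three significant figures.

θ_c ≈ 18.6 d

Specific growth rate at S = 4.75 mg/L: μ = YkS/(K_s+S) = 0.569·4.82·4.75/(71.1+4.75) = 0.1718 d⁻¹.
θ_c = 1/(μ − k_d) = 1/(0.1718 − 0.118) = 1/0.05375 = 18.60 d.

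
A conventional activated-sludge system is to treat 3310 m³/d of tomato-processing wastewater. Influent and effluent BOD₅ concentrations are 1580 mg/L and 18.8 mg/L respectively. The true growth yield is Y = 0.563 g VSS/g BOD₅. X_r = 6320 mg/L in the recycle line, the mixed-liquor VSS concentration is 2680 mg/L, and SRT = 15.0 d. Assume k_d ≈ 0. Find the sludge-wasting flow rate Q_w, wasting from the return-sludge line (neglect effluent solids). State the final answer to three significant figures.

V·X = Y·Q·ΔS·θ_c gives V = 0.563 × 3310 × (1580 − 18.8) × 15.0 / 2680 = 16284 m³.
Q_w = (V·X)/(θ_c X_r) = 16284 × 2680 / (15.0 × 6320) = 460.3 m³/d.

Q_w ≈ 460 m³/d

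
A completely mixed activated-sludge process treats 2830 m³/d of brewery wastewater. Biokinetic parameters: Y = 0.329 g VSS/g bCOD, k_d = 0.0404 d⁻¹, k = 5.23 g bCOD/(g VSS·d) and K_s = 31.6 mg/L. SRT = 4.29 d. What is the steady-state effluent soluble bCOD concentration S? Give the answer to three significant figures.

From the Monod/SRT balance for a CMAS, S = K_s·(1+k_d θ_c)/[θ_c·(Y k − k_d) − 1] = 31.6 × (1 + 0.0404 × 4.29) / [4.29 × (0.329 × 5.23 − 0.0404) − 1] = 37.08 / 6.208 = 5.972 mg/L.

S ≈ 5.97 mg/L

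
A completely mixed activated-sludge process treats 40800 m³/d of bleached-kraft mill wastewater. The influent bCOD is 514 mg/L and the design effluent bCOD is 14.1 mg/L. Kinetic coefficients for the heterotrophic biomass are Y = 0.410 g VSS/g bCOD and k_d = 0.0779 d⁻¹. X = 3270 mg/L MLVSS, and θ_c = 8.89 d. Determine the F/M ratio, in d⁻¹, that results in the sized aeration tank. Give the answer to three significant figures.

F/M ≈ 0.477 d⁻¹

Rearranging the biomass balance for a CMAS with decay, V = Y·Q·ΔS·θ_c / [X·(1+k_d θ_c)] = 0.410 × 40800 × (514 − 14.1) × 8.89 / [3270 × (1 + 0.0779 × 8.89)] = 7.43×10^7 / 5535 = 13432 m³.
F/M = Q·S₀ / (V·X) = 40800 × 514 / (13432 × 3270) = 0.4775 g bCOD·(g VSS·d)⁻¹.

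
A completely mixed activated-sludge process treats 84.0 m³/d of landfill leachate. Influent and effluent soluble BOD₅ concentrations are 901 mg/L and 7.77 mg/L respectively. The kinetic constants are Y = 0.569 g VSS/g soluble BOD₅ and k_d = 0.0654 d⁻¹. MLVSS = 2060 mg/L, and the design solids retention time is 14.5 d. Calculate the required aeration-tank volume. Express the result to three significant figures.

V ≈ 154 m³

Rearranging the biomass balance for a CMAS with decay, V = Y·Q·ΔS·θ_c / [X·(1+k_d θ_c)] = 0.569 × 84.0 × (901 − 7.77) × 14.5 / [2060 × (1 + 0.0654 × 14.5)] = 6.19×10^5 / 4013 = 154.2 m³.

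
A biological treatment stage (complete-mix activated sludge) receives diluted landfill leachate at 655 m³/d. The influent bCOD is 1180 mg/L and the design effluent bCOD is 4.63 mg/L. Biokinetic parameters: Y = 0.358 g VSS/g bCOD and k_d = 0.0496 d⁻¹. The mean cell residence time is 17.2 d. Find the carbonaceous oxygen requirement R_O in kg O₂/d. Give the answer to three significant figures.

R_O ≈ 559 kg O₂/d

Correct the yield for decay: Y_obs = Y/(1 + k_d θ_c) = 0.358 / (1 + 0.0496 × 17.2) = 0.358 / 1.853 = 0.1932.
Q·(S₀ − S) = 655 × (1180 − 4.63) × 10⁻³ = 769.9 kg/d removed.
Biomass synthesised: P_X = Y_obs × 769.9 = 148.7 kg VSS/d.
R_O = Q·(S₀ − S) − 1.42·P_X = 769.9 − 1.42 × 148.7 = 558.7 kg O₂/d.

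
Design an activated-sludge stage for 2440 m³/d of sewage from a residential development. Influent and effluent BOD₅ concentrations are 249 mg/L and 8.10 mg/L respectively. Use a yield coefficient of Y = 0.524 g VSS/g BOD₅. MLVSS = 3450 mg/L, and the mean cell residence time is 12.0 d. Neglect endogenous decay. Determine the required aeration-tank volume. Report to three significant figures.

Biomass mass balance (decay neglected): V·X = Y·Q·(S₀ − S)·θ_c, so V = 0.524 × 2440 × (249 − 8.10) × 12.0 / 3450 = 1071 m³.

V ≈ 1070 m³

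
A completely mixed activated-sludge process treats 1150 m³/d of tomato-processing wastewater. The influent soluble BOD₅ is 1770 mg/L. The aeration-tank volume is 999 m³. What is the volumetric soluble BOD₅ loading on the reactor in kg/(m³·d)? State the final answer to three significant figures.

Applied soluble BOD₅ load per unit volume = Q·S₀/V = (1150 × 1770/1000)/999.0 = 2.038 kg soluble BOD₅·m⁻³·d⁻¹.

L_v ≈ 2.04 kg soluble BOD₅/(m³·d)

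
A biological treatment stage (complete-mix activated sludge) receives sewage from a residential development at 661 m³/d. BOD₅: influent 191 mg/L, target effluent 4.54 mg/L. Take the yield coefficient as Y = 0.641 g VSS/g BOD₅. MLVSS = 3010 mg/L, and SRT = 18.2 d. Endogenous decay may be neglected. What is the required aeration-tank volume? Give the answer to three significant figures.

V·X = Y·Q·ΔS·θ_c gives V = 0.641 × 661 × (191 − 4.54) × 18.2 / 3010 = 477.7 m³.

V ≈ 478 m³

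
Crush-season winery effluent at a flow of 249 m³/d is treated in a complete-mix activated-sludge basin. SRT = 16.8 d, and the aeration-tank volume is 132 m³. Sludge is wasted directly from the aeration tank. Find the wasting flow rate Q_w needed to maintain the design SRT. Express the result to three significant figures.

Q_w ≈ 7.86 m³/d

For wasting at MLVSS concentration, Q_w = V/θ_c = 132.0/16.8 = 7.857 m³/d.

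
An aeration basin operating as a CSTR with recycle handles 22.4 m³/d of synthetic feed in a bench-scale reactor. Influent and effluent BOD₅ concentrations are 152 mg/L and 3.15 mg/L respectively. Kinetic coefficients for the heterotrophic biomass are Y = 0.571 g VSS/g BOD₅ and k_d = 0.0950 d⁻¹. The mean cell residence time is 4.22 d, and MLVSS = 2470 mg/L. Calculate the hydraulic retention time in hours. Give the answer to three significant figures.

τ ≈ 2.49 h

From the SRT design equation V = Y Q (S₀−S) θ_c / [X (1 + k_d θ_c)] = 0.571 × 22.4 × (152 − 3.15) × 4.22 / [2470 × (1 + 0.0950 × 4.22)] = 8.03×10^3 / 3460 = 2.322 m³.
Hydraulic retention time τ = V/Q = 2.322 / 22.4 = 0.1037 d = 2.488 h.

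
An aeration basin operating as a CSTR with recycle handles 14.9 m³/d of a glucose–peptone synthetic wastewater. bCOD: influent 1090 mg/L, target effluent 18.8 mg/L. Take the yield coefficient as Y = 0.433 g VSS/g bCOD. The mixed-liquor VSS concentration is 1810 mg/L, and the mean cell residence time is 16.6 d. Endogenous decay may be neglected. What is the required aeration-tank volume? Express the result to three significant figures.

V ≈ 63.4 m³

Biomass mass balance (decay neglected): V·X = Y·Q·(S₀ − S)·θ_c, so V = 0.433 × 14.9 × (1090 − 18.8) × 16.6 / 1810 = 63.38 m³.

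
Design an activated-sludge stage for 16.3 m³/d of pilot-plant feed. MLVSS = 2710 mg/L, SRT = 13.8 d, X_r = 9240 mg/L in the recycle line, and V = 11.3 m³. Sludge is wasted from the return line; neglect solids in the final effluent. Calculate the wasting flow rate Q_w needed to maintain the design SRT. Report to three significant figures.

Wasting from the return line (neglecting effluent solids): Q_w = V·X / (θ_c·X_r) = 11.30 × 2710 / (13.8 × 9240) = 0.2402 m³/d.

Q_w ≈ 0.240 m³/d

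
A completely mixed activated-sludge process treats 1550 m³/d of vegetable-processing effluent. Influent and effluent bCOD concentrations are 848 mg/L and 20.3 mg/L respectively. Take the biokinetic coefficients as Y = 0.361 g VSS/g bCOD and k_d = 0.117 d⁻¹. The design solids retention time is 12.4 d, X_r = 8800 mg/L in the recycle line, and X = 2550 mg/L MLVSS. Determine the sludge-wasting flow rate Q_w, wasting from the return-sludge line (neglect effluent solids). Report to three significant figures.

Steady-state biomass mass balance: V·X·(1 + k_d·θ_c) = Y·Q·(S₀ − S)·θ_c, so V = 0.361 × 1550 × (848 − 20.3) × 12.4 / [2550 × (1 + 0.117 × 12.4)] = 5.74×10^6 / 6250 = 918.9 m³.
θ_c = V·X/(Q_w·X_r) when wasting from the recycle, so Q_w = V·X/(θ_c·X_r) = 918.9 × 2550 / (12.4 × 8800) = 21.47 m³/d.

Q_w ≈ 21.5 m³/d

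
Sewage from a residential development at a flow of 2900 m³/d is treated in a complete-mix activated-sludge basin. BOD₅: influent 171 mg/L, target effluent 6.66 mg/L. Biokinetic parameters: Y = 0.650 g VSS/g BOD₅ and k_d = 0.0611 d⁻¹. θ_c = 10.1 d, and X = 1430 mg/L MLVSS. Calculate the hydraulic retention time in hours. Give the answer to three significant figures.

τ ≈ 11.2 h

Rearranging the biomass balance for a CMAS with decay, V = Y·Q·ΔS·θ_c / [X·(1+k_d θ_c)] = 0.650 × 2900 × (171 − 6.66) × 10.1 / [1430 × (1 + 0.0611 × 10.1)] = 3.13×10^6 / 2312 = 1353 m³.
τ = V/Q = 1353/2900 = 0.4666 d, or 11.20 h.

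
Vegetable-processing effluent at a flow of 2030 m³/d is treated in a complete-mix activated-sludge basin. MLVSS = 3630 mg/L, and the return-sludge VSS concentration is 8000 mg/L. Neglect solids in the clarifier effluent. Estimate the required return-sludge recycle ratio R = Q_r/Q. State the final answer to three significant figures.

R ≈ 0.831

Solids balance on the clarifier gives (1+R)X = R·X_r, so R = X/(X_r − X) = 3630 / (8000 − 3630) = 0.8307.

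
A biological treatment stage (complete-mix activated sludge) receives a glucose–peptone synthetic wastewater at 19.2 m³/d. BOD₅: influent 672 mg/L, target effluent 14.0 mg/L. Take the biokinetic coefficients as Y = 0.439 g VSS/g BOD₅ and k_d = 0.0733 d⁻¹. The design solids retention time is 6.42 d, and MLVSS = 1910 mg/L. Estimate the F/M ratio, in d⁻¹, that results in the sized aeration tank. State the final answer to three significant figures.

From the SRT design equation V = Y Q (S₀−S) θ_c / [X (1 + k_d θ_c)] = 0.439 × 19.2 × (672 − 14.0) × 6.42 / [1910 × (1 + 0.0733 × 6.42)] = 3.56×10^4 / 2809 = 12.68 m³.
Food-to-microorganism ratio F/M = Q S₀ / (V X) = 19.2 × 672 / (12.68 × 1910) = 0.5329 d⁻¹.

F/M ≈ 0.533 d⁻¹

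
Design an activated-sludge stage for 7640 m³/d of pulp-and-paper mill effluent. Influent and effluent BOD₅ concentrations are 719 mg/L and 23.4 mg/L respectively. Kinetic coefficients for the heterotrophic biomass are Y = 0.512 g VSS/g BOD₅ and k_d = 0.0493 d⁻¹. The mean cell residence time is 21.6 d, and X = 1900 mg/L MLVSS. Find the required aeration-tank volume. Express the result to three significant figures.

V ≈ 15000 m³

From the SRT design equation V = Y Q (S₀−S) θ_c / [X (1 + k_d θ_c)] = 0.512 × 7640 × (719 − 23.4) × 21.6 / [1900 × (1 + 0.0493 × 21.6)] = 5.88×10^7 / 3923 = 14981 m³.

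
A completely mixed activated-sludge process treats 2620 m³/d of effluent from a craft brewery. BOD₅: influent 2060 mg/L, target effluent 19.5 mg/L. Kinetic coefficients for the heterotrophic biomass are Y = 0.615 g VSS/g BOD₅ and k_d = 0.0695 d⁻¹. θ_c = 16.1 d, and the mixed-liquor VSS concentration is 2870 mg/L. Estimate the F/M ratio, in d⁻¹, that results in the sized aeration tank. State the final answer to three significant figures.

From the SRT design equation V = Y Q (S₀−S) θ_c / [X (1 + k_d θ_c)] = 0.615 × 2620 × (2060 − 19.5) × 16.1 / [2870 × (1 + 0.0695 × 16.1)] = 5.29×10^7 / 6081 = 8704 m³.
Food-to-microorganism ratio F/M = Q S₀ / (V X) = 2620 × 2060 / (8704 × 2870) = 0.2160 d⁻¹.

F/M ≈ 0.216 d⁻¹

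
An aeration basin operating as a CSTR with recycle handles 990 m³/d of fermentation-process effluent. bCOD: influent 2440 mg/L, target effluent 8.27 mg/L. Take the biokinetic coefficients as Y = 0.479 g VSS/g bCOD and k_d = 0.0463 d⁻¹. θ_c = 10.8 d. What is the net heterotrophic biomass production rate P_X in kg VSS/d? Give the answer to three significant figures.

Observed yield with endogenous decay: Y_obs = Y / (1 + k_d·θ_c) = 0.479 / (1 + 0.0463 × 10.8) = 0.479 / 1.500 = 0.3193 g VSS/g bCOD.
Q·(S₀ − S) = 990 × (2440 − 8.27) × 10⁻³ = 2407 kg/d removed.
Biomass produced: P_X = Y_obs·Q·ΔS = 0.3193 × 2407 ≈ 768.7 kg VSS/d.

P_X ≈ 769 kg VSS/d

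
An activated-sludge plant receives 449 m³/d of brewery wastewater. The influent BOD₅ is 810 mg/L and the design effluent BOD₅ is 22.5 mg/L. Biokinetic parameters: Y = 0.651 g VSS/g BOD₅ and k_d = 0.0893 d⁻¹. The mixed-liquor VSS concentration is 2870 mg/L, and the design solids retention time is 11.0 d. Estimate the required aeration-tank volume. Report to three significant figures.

V ≈ 445 m³

Rearranging the biomass balance for a CMAS with decay, V = Y·Q·ΔS·θ_c / [X·(1+k_d θ_c)] = 0.651 × 449 × (810 − 22.5) × 11.0 / [2870 × (1 + 0.0893 × 11.0)] = 2.53×10^6 / 5689 = 445.1 m³.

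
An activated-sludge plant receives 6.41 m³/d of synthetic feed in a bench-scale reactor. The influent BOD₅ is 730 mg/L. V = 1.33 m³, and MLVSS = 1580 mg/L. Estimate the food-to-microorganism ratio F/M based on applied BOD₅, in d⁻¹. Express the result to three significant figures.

F/M = applied load / biomass = Q·S₀/(V·X) = 6.41 × 730 / (1.330 × 1580) = 2.227 d⁻¹.

F/M ≈ 2.23 d⁻¹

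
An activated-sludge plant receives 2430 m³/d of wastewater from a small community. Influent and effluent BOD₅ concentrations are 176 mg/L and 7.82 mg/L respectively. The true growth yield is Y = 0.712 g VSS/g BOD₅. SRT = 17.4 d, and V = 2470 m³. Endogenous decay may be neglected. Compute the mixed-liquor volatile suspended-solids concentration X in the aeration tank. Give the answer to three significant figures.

From V·X = Y·Q·(S₀ − S)·θ_c (decay neglected): X = 0.712 × 2430 × (176 − 7.82) × 17.4 / 2470 = 2050 mg/L.

X ≈ 2050 mg/L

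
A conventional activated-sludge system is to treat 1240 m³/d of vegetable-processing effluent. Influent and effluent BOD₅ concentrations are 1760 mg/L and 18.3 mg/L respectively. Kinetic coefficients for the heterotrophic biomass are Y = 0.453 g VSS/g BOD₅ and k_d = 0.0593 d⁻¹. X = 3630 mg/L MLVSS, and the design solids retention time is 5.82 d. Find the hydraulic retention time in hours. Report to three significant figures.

From the SRT design equation V = Y Q (S₀−S) θ_c / [X (1 + k_d θ_c)] = 0.453 × 1240 × (1760 − 18.3) × 5.82 / [3630 × (1 + 0.0593 × 5.82)] = 5.69×10^6 / 4883 = 1166 m³.
HRT = V/Q = 1166 m³ / 1240 m³·d⁻¹ = 0.9404 d × 24 = 22.57 h.

τ ≈ 22.6 h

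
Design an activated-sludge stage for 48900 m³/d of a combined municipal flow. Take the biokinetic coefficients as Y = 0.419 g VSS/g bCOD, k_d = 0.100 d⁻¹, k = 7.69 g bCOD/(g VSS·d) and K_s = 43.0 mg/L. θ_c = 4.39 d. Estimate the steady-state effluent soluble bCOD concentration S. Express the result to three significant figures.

From the Monod/SRT balance for a CMAS, S = K_s·(1+k_d θ_c)/[θ_c·(Y k − k_d) − 1] = 43.0 × (1 + 0.100 × 4.39) / [4.39 × (0.419 × 7.69 − 0.100) − 1] = 61.88 / 12.71 = 4.870 mg/L.

S ≈ 4.87 mg/L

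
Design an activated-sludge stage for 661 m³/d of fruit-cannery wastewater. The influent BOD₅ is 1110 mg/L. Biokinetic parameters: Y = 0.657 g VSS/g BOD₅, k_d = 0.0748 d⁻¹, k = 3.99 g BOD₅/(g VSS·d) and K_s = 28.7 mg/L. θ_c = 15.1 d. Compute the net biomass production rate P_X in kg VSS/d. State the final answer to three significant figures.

P_X ≈ 226 kg VSS/d

Effluent substrate depends only on kinetics and SRT: S = K_s(1 + k_d θ_c) / [θ_c(Yk − k_d) − 1] = 28.7 × (1 + 0.0748 × 15.1) / [15.1 × (0.657 × 3.99 − 0.0748) − 1] = 61.12 / 37.45 = 1.632 mg/L.
Y_obs = Y / (1 + k_d θ_c) = 0.657 / (1 + 0.0748 × 15.1) = 0.657 / 2.129 = 0.3085.
Q·(S₀ − S) = 661 × (1110 − 1.63) × 10⁻³ = 732.6 kg/d removed.
Net biomass production P_X = Y_obs × Q·(S₀ − S) = 0.3085 × 732.6 = 226.0 kg VSS/d.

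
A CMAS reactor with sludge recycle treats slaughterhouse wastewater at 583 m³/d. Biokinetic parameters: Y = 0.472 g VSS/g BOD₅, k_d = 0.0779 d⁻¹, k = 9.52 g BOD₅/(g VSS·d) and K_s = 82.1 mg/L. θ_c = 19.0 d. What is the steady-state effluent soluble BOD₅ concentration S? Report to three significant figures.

S ≈ 2.46 mg/L

From the Monod/SRT balance for a CMAS, S = K_s·(1+k_d θ_c)/[θ_c·(Y k − k_d) − 1] = 82.1 × (1 + 0.0779 × 19.0) / [19.0 × (0.472 × 9.52 − 0.0779) − 1] = 203.6 / 82.90 = 2.456 mg/L.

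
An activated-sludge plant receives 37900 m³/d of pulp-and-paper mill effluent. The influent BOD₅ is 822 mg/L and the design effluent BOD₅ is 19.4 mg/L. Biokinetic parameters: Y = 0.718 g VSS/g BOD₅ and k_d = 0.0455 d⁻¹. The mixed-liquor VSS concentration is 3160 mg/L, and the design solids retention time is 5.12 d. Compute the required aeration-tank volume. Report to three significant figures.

From the SRT design equation V = Y Q (S₀−S) θ_c / [X (1 + k_d θ_c)] = 0.718 × 37900 × (822 − 19.4) × 5.12 / [3160 × (1 + 0.0455 × 5.12)] = 1.12×10^8 / 3896 = 28701 m³.

V ≈ 28700 m³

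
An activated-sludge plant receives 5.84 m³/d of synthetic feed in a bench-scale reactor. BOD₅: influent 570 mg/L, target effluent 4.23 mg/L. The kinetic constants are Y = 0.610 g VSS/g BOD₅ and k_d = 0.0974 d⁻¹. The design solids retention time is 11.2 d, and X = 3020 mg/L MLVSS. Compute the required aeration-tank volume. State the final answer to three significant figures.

From the SRT design equation V = Y Q (S₀−S) θ_c / [X (1 + k_d θ_c)] = 0.610 × 5.84 × (570 − 4.23) × 11.2 / [3020 × (1 + 0.0974 × 11.2)] = 2.26×10^4 / 6314 = 3.575 m³.

V ≈ 3.57 m³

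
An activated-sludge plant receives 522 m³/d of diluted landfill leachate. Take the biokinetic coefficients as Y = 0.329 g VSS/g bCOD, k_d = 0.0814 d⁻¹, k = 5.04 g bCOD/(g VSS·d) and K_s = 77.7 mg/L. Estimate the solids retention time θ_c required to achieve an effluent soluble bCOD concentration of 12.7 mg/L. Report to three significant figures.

Specific growth rate at S = 12.7 mg/L: μ = YkS/(K_s+S) = 0.329·5.04·12.7/(77.7+12.7) = 0.2329 d⁻¹.
Then 1/θ_c = μ − k_d = 0.2329 − 0.0814 = 0.1515 d⁻¹, giving θ_c = 6.599 d.

θ_c ≈ 6.60 d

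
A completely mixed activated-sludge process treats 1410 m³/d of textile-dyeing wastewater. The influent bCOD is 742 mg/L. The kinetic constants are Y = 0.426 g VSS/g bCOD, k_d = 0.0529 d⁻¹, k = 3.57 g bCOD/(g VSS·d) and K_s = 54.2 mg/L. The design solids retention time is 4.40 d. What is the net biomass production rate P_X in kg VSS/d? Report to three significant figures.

P_X ≈ 356 kg VSS/d

For a completely mixed reactor with recycle the Lawrence–McCarty relation gives S = K_s·(1 + k_d·θ_c) / [θ_c·(Y·k − k_d) − 1] = 54.2 × (1 + 0.0529 × 4.40) / [4.40 × (0.426 × 3.57 − 0.0529) − 1] = 66.82 / 5.459 = 12.24 mg/L.
Observed yield with endogenous decay: Y_obs = Y / (1 + k_d·θ_c) = 0.426 / (1 + 0.0529 × 4.40) = 0.426 / 1.233 = 0.3456 g VSS/g bCOD.
ΔS = 742 − 12.2 = 729.8 mg/L, so the substrate removal rate is 1410 × 729.8/1000 = 1029 kg bCOD/d.
Biomass produced: P_X = Y_obs·Q·ΔS = 0.3456 × 1029 ≈ 355.6 kg VSS/d.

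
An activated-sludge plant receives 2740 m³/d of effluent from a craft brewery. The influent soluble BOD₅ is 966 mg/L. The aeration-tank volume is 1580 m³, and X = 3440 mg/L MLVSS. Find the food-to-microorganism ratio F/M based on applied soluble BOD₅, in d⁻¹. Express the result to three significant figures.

Food-to-microorganism ratio F/M = Q S₀ / (V X) = 2740 × 966 / (1580 × 3440) = 0.4870 d⁻¹.

F/M ≈ 0.487 d⁻¹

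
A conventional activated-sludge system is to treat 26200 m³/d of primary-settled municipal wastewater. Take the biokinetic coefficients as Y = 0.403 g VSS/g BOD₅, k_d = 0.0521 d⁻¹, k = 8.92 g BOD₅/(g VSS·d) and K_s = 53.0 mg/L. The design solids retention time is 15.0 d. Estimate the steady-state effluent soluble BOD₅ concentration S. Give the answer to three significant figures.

S ≈ 1.81 mg/L

For a completely mixed reactor with recycle the Lawrence–McCarty relation gives S = K_s·(1 + k_d·θ_c) / [θ_c·(Y·k − k_d) − 1] = 53.0 × (1 + 0.0521 × 15.0) / [15.0 × (0.403 × 8.92 − 0.0521) − 1] = 94.42 / 52.14 = 1.811 mg/L.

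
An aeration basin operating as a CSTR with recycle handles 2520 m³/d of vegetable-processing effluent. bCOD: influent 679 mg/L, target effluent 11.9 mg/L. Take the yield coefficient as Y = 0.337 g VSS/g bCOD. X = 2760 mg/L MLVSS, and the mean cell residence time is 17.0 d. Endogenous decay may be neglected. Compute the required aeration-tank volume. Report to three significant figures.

V·X = Y·Q·ΔS·θ_c gives V = 0.337 × 2520 × (679 − 11.9) × 17.0 / 2760 = 3489 m³.

V ≈ 3490 m³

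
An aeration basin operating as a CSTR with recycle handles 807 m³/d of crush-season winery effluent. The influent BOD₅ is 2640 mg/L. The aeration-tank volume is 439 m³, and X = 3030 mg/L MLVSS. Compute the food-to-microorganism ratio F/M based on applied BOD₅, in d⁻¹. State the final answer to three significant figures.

F/M ≈ 1.60 d⁻¹

Food-to-microorganism ratio F/M = Q S₀ / (V X) = 807 × 2640 / (439.0 × 3030) = 1.602 d⁻¹.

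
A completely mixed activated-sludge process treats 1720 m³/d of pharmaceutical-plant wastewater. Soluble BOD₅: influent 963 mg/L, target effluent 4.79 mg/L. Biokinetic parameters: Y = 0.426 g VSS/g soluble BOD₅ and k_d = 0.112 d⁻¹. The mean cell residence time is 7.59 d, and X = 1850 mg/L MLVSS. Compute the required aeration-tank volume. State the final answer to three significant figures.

From the SRT design equation V = Y Q (S₀−S) θ_c / [X (1 + k_d θ_c)] = 0.426 × 1720 × (963 − 4.79) × 7.59 / [1850 × (1 + 0.112 × 7.59)] = 5.33×10^6 / 3423 = 1557 m³.

V ≈ 1560 m³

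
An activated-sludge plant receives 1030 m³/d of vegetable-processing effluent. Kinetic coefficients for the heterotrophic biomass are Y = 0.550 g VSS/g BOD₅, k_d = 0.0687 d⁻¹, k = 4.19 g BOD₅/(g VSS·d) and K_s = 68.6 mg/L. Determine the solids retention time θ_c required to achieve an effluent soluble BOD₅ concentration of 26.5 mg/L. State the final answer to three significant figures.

θ_c ≈ 1.74 d

At the target effluent, Y k S/(K_s+S) = 0.550×4.19×26.5/95.10 = 0.6422 d⁻¹.
1/θ_c = 0.6422 − 0.0687 = 0.5735 d⁻¹, so θ_c = 1.744 d.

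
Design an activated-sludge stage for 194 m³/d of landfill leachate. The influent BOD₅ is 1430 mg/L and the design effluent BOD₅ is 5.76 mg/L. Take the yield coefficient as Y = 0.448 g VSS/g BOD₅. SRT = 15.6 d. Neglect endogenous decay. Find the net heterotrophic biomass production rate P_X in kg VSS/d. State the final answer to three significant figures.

P_X ≈ 124 kg VSS/d

With endogenous decay neglected, the observed yield equals the true yield: Y_obs = Y = 0.448 g VSS/g BOD₅.
Q·(S₀ − S) = 194 × (1430 − 5.76) × 10⁻³ = 276.3 kg/d removed.
Biomass produced: P_X = Y_obs·Q·ΔS = 0.4480 × 276.3 ≈ 123.8 kg VSS/d.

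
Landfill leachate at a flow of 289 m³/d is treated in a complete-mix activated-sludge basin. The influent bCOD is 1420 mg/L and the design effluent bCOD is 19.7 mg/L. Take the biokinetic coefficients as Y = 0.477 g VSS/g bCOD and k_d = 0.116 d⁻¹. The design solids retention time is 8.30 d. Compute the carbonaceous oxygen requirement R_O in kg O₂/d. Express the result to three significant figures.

Y_obs = Y / (1 + k_d θ_c) = 0.477 / (1 + 0.116 × 8.30) = 0.477 / 1.963 = 0.2430.
ΔS = 1420 − 19.7 = 1400 mg/L, so the substrate removal rate is 289 × 1400/1000 = 404.7 kg bCOD/d.
Biomass synthesised: P_X = Y_obs × 404.7 = 98.35 kg VSS/d.
R_O = Q·ΔS − 1.42 P_X = 404.7 − 139.7 = 265.0 kg O₂/d.

R_O ≈ 265 kg O₂/d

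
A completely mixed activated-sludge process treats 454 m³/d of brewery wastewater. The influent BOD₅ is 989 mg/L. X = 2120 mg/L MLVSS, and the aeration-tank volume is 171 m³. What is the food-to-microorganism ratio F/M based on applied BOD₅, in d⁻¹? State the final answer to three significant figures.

F/M ≈ 1.24 d⁻¹

F/M = Q·S₀ / (V·X) = 454 × 989 / (171.0 × 2120) = 1.239 g BOD₅·(g VSS·d)⁻¹.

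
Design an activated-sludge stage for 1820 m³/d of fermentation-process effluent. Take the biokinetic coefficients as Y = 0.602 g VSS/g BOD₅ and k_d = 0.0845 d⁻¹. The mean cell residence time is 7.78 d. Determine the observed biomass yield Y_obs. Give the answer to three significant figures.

Y_obs ≈ 0.363 g VSS/g BOD₅

Correct the yield for decay: Y_obs = Y/(1 + k_d θ_c) = 0.602 / (1 + 0.0845 × 7.78) = 0.602 / 1.657 = 0.3632.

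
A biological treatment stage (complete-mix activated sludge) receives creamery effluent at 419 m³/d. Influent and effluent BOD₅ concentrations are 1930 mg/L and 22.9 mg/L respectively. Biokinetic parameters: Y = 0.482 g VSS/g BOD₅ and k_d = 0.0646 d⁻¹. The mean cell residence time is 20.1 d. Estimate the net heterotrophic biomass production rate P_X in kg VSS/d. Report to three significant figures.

P_X ≈ 168 kg VSS/d

Y_obs = Y / (1 + k_d θ_c) = 0.482 / (1 + 0.0646 × 20.1) = 0.482 / 2.298 = 0.2097.
Q·(S₀ − S) = 419 × (1930 − 22.9) × 10⁻³ = 799.1 kg/d removed.
Biomass produced: P_X = Y_obs·Q·ΔS = 0.2097 × 799.1 ≈ 167.6 kg VSS/d.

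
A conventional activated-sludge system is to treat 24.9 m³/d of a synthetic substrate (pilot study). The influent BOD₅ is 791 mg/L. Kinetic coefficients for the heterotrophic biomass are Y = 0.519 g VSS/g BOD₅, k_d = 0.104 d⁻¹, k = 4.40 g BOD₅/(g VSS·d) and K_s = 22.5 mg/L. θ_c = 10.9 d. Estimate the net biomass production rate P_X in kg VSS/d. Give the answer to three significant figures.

P_X ≈ 4.78 kg VSS/d

For a completely mixed reactor with recycle the Lawrence–McCarty relation gives S = K_s·(1 + k_d·θ_c) / [θ_c·(Y·k − k_d) − 1] = 22.5 × (1 + 0.104 × 10.9) / [10.9 × (0.519 × 4.40 − 0.104) − 1] = 48.01 / 22.76 = 2.109 mg/L.
Y_obs = Y / (1 + k_d θ_c) = 0.519 / (1 + 0.104 × 10.9) = 0.519 / 2.134 = 0.2433.
ΔS = 791 − 2.11 = 788.9 mg/L, so the substrate removal rate is 24.9 × 788.9/1000 = 19.64 kg BOD₅/d.
So the net sludge growth is P_X = 0.2433 × 19.64 = 4.778 kg VSS/d.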